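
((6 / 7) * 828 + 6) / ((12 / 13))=10855 / 14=775.36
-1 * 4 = -4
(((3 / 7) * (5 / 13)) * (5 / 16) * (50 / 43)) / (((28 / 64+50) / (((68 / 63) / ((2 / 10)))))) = 425000 / 66313611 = 0.01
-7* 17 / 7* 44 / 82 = -374 / 41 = -9.12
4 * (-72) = -288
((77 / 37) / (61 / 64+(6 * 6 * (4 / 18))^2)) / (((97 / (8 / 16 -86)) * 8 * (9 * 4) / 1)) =-1463 / 14919473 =-0.00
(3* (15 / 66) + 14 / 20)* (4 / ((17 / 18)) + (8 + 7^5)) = 23241.13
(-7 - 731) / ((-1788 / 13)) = 5.37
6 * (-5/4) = -15/2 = -7.50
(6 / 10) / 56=3 / 280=0.01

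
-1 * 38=-38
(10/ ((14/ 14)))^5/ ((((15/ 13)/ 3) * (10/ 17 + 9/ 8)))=35360000/ 233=151759.66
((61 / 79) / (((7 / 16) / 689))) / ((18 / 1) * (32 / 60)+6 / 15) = 336232 / 2765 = 121.60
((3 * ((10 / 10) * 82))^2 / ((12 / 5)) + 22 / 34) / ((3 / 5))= 2143330 / 51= 42026.08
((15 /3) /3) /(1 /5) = 25 /3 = 8.33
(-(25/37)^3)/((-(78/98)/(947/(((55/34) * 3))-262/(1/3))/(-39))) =14928462500/1671549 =8930.92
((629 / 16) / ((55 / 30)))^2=3560769 / 7744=459.81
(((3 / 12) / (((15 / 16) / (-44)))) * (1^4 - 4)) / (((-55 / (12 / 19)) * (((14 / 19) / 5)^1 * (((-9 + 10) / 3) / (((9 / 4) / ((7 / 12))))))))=-31.74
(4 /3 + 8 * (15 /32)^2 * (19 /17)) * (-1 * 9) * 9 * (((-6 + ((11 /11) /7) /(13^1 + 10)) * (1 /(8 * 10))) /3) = 37395873 /5605376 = 6.67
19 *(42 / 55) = 798 / 55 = 14.51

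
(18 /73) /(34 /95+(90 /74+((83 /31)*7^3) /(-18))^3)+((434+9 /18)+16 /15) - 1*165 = 61196704391058912538764881 /226179764109369228614790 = 270.57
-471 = -471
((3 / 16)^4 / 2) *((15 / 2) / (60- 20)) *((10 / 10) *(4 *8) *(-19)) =-4617 / 65536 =-0.07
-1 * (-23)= 23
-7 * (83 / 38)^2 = -48223 / 1444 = -33.40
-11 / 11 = -1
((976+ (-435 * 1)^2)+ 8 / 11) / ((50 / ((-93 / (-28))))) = 194576367 / 15400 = 12634.83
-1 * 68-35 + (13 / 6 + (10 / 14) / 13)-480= -317105 / 546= -580.78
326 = 326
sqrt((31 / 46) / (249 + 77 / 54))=3 * sqrt(28925697) / 311029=0.05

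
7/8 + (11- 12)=-1/8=-0.12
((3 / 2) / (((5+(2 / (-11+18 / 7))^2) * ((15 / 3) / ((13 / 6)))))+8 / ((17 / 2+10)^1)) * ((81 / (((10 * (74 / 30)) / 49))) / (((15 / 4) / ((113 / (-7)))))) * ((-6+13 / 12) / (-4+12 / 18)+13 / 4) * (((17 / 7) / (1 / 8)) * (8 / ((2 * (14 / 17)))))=-173949811152993 / 1003990375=-173258.44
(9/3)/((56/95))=285/56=5.09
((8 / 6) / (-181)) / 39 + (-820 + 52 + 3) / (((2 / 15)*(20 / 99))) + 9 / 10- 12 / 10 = -24057855709 / 847080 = -28400.93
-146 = -146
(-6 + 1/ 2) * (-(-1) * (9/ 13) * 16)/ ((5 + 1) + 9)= -264/ 65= -4.06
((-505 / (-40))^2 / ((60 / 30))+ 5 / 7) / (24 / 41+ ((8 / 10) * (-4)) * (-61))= 14769635 / 35961856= 0.41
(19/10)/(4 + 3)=0.27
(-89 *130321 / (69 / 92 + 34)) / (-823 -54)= 46394276 / 121903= 380.58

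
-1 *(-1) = 1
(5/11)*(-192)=-960/11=-87.27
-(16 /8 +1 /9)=-19 /9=-2.11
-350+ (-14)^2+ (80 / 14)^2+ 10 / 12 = -35431 / 294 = -120.51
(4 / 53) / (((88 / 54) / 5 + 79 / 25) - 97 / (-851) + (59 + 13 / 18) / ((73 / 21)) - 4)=335464200 / 74586654239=0.00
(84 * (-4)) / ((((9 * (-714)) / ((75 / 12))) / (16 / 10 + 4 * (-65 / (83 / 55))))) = -236120 / 4233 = -55.78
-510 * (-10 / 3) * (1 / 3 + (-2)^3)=-39100 / 3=-13033.33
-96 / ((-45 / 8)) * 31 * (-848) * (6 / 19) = -13459456 / 95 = -141678.48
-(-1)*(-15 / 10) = -1.50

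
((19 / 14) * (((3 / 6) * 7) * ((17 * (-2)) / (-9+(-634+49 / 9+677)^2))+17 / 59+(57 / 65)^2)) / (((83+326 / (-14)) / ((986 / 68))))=1377455706763 / 4153992385400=0.33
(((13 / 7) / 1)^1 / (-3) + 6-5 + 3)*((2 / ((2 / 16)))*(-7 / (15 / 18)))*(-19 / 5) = 43168 / 25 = 1726.72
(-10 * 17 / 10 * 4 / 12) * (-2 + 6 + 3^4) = -1445 / 3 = -481.67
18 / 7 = 2.57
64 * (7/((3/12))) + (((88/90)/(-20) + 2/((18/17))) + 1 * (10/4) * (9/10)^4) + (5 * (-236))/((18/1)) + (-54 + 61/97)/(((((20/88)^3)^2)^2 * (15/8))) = -51110608747748207775551/34101562500000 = -1498776155.72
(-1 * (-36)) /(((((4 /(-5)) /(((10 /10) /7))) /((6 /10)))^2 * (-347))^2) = 729 /18502528576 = 0.00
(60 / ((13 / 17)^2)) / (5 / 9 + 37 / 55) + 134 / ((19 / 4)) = 2870497 / 25688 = 111.74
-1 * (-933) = 933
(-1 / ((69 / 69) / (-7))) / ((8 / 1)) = 7 / 8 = 0.88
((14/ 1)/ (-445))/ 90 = -7/ 20025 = -0.00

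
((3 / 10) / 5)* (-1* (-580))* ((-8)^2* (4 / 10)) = 22272 / 25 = 890.88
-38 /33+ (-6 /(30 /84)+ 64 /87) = -82378 /4785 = -17.22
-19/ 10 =-1.90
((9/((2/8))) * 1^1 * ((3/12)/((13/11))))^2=9801/169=57.99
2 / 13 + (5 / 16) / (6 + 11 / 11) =289 / 1456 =0.20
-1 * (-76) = 76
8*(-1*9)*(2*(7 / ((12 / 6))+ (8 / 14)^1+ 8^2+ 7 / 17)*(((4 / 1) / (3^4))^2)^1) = -231808 / 9639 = -24.05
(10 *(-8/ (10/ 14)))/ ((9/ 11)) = -1232/ 9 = -136.89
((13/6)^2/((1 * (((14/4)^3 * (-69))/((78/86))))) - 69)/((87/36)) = -842657444/29512749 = -28.55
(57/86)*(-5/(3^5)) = -95/6966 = -0.01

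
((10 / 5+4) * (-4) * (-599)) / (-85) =-14376 / 85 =-169.13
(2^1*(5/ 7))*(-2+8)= 60/ 7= 8.57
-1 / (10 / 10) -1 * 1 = -2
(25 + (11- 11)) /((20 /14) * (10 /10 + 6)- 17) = -25 /7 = -3.57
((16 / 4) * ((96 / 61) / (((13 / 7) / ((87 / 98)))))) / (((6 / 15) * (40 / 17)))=17748 / 5551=3.20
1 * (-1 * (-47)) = 47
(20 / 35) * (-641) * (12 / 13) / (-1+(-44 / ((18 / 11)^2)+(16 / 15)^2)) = 15576300 / 750659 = 20.75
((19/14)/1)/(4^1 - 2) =0.68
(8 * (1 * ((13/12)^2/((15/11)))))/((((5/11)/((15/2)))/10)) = 20449/18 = 1136.06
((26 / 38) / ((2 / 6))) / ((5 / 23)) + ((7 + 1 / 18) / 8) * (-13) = -27677 / 13680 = -2.02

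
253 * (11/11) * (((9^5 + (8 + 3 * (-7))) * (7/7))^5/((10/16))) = 290285353745691231228964000.00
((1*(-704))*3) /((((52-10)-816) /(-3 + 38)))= 12320 /129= 95.50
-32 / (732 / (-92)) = 736 / 183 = 4.02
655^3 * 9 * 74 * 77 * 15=216162379991250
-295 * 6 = -1770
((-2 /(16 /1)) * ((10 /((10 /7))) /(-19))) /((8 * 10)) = 7 /12160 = 0.00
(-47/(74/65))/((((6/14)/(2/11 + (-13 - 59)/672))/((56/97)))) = -491855/118437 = -4.15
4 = 4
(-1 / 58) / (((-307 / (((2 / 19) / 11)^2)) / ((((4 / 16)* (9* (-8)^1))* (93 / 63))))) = -372 / 2722243601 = -0.00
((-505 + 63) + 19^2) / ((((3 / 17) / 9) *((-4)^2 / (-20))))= 20655 / 4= 5163.75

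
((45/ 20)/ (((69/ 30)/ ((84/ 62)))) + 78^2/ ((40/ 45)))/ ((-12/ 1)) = -3254049/ 5704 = -570.49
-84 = -84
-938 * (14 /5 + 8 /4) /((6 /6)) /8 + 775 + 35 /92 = 97787 /460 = 212.58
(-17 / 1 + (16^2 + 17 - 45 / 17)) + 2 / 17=4309 / 17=253.47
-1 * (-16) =16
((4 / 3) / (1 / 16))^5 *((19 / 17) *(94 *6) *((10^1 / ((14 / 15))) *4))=383540579532800 / 3213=119371484448.43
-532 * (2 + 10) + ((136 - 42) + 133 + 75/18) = -36917/6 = -6152.83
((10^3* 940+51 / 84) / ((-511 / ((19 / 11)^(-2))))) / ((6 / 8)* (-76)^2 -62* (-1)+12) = -3184722057 / 22757818328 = -0.14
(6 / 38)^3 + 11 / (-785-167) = -49745 / 6529768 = -0.01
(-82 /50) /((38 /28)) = -574 /475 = -1.21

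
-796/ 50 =-398/ 25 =-15.92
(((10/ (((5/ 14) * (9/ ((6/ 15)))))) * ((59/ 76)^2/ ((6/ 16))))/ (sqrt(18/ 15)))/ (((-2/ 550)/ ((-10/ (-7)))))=-3829100 * sqrt(30)/ 29241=-717.24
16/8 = 2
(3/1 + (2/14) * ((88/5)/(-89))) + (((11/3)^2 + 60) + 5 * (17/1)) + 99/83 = 378375614/2326905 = 162.61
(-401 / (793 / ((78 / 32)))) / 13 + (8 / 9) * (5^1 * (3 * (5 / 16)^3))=380137 / 1218048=0.31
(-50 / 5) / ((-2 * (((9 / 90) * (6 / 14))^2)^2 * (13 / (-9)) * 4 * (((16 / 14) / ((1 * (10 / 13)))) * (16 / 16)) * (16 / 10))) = -1313046875 / 12168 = -107909.84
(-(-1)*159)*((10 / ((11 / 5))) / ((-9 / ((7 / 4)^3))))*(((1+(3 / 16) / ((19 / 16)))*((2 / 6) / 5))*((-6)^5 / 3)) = 1636110 / 19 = 86111.05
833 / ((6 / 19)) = 15827 / 6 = 2637.83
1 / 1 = 1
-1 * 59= -59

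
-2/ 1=-2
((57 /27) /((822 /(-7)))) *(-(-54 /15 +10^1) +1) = 133 /1370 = 0.10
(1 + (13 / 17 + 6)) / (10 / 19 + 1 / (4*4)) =40128 / 3043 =13.19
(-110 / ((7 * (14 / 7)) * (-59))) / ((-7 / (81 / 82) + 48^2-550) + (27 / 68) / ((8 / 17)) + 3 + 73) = 142560 / 1952324927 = 0.00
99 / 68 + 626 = 42667 / 68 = 627.46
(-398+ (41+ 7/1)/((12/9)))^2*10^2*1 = 13104400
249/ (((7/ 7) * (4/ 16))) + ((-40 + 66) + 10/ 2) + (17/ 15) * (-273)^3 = -115291228/ 5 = -23058245.60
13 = 13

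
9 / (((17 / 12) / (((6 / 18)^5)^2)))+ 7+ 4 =408973 / 37179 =11.00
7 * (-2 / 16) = -0.88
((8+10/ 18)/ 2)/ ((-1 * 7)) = -11/ 18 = -0.61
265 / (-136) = -265 / 136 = -1.95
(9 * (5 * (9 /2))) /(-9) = -45 /2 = -22.50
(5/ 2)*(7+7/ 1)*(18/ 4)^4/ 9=25515/ 16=1594.69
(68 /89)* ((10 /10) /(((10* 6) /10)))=34 /267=0.13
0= 0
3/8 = 0.38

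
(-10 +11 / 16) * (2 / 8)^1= -149 / 64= -2.33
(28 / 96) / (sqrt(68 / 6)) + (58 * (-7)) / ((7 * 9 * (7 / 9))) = -58 / 7 + 7 * sqrt(102) / 816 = -8.20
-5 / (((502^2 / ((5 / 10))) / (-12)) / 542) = 4065 / 63001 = 0.06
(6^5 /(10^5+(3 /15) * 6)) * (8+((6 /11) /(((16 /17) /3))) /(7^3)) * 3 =1761446250 /943261319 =1.87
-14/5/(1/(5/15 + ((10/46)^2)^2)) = -3944024/4197615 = -0.94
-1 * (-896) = 896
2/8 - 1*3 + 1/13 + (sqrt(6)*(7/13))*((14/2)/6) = -1.13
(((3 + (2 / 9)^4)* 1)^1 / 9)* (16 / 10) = 157592 / 295245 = 0.53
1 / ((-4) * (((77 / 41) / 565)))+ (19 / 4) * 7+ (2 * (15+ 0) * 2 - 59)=-3154 / 77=-40.96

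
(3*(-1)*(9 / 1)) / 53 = -27 / 53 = -0.51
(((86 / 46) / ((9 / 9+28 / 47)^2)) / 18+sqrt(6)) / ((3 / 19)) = 1804753 / 6986250+19 * sqrt(6) / 3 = 15.77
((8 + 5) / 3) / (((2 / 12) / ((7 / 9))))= 182 / 9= 20.22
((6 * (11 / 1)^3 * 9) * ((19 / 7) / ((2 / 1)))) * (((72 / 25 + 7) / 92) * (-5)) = -52376.50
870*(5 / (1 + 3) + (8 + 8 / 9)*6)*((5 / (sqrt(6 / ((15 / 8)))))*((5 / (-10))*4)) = -474875*sqrt(5) / 4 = -265463.20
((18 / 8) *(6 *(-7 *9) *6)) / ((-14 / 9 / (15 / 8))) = 98415 / 16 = 6150.94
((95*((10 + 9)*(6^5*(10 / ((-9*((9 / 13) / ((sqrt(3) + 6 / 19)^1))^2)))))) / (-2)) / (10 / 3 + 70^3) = 3082560*sqrt(3) / 102901 + 15128880 / 102901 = 198.91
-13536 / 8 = -1692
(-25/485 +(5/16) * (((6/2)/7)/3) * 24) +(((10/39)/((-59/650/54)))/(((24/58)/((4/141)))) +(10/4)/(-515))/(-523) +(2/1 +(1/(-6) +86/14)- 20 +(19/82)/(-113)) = -15487474939316054/1409750029517277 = -10.99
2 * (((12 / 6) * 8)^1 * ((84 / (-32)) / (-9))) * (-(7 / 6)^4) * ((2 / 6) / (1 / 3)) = -16807 / 972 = -17.29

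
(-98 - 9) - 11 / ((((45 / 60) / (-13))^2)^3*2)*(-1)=108738275149 / 729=149160871.26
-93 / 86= -1.08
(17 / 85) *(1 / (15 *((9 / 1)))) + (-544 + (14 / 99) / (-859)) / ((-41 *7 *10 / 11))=347213918 / 166409775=2.09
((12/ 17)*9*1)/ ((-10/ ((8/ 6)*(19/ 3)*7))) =-3192/ 85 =-37.55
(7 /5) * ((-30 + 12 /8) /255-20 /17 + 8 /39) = -50267 /33150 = -1.52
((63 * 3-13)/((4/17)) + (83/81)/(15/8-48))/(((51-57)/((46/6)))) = -257097542/269001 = -955.75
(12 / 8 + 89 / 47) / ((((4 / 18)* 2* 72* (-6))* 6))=-319 / 108288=-0.00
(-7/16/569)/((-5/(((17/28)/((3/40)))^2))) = 1445/143388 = 0.01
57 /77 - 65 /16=-4093 /1232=-3.32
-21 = -21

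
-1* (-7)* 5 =35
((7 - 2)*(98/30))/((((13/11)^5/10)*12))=39457495/6683274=5.90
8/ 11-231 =-2533/ 11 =-230.27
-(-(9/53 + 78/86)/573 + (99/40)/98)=-39887051/1706332880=-0.02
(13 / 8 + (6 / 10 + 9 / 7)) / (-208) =-0.02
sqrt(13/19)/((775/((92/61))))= 92 * sqrt(247)/898225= 0.00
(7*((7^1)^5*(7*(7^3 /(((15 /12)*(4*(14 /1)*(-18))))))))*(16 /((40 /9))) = -40353607 /50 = -807072.14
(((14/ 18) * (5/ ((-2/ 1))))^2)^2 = 1500625/ 104976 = 14.29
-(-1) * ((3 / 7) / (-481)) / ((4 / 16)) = -12 / 3367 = -0.00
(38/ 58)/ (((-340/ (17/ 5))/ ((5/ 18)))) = -0.00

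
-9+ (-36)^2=1287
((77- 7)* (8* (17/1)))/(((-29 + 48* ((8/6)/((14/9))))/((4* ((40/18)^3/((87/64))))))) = 1605632000/63423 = 25316.24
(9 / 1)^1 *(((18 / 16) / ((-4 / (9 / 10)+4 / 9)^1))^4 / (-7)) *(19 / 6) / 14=-373977 / 205520896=-0.00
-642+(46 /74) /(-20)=-475103 /740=-642.03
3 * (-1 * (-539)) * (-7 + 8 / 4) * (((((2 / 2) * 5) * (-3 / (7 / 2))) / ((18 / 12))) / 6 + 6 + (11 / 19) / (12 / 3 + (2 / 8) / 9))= -25247992 / 551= -45822.13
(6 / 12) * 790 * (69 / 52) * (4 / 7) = 27255 / 91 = 299.51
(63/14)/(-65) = -9/130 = -0.07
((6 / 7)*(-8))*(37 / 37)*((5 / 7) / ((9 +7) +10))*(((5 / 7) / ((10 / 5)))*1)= -300 / 4459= -0.07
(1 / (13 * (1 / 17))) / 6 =17 / 78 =0.22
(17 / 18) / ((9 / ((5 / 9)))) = 85 / 1458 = 0.06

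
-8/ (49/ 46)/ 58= -184/ 1421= -0.13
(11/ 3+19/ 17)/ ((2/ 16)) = 1952/ 51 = 38.27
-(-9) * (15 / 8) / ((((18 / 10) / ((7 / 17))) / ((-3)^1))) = -1575 / 136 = -11.58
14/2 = 7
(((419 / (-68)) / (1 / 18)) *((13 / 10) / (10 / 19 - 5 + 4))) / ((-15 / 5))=-103493 / 1020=-101.46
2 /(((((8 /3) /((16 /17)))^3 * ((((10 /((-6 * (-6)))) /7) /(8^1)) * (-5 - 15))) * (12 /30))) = -54432 /24565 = -2.22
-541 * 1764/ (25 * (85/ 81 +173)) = -5521446/ 25175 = -219.32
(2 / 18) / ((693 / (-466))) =-466 / 6237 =-0.07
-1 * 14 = -14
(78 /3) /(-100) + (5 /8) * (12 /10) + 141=14149 /100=141.49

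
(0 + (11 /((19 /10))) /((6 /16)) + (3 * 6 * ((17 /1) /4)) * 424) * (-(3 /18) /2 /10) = -462433 /1710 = -270.43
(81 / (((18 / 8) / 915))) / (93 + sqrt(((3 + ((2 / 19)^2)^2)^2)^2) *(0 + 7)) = 27971928328527 / 132476170595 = 211.15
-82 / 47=-1.74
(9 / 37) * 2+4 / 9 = 310 / 333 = 0.93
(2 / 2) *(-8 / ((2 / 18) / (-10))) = 720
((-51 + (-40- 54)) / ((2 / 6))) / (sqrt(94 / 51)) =-435*sqrt(4794) / 94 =-320.41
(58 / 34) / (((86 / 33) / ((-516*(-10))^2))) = 17428658.82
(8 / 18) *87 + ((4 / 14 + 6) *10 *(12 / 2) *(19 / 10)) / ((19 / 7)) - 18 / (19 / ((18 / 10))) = 85774 / 285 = 300.96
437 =437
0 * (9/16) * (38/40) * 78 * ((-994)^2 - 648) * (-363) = 0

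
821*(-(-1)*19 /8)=15599 /8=1949.88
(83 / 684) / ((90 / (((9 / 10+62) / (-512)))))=-52207 / 315187200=-0.00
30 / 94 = 15 / 47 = 0.32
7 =7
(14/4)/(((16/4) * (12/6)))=7/16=0.44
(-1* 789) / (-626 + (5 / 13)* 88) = 1.33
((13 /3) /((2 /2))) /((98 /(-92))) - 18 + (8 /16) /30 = -64831 /2940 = -22.05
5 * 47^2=11045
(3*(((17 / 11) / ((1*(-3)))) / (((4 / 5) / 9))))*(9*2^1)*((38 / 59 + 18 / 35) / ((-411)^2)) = -182988 / 85267567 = -0.00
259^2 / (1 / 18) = 1207458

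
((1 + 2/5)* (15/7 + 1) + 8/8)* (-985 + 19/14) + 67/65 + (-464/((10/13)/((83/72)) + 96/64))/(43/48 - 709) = -256063740314513/48219854410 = -5310.34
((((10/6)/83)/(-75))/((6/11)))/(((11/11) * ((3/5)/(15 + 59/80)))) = -13849/1075680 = -0.01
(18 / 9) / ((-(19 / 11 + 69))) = -11 / 389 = -0.03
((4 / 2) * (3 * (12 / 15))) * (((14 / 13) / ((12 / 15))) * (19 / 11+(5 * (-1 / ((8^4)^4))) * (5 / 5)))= 112308515707550589 / 10062730417405952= 11.16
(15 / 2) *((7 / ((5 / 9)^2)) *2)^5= 2812914500525136 / 1953125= 1440212224.27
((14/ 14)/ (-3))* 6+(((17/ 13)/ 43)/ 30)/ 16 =-536623/ 268320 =-2.00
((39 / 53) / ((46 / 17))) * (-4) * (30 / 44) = -9945 / 13409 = -0.74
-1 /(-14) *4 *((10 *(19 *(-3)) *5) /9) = -1900 /21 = -90.48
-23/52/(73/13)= -23/292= -0.08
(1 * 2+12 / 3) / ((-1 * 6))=-1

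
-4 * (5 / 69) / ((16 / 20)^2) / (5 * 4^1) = -25 / 1104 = -0.02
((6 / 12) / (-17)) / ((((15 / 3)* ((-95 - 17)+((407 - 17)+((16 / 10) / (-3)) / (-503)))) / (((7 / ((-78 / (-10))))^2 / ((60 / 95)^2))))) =-222439175 / 5206610200896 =-0.00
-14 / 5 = -2.80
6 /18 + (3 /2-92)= -541 /6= -90.17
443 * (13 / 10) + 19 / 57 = 17287 / 30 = 576.23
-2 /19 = -0.11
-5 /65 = -1 /13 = -0.08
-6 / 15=-2 / 5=-0.40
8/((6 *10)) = 2/15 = 0.13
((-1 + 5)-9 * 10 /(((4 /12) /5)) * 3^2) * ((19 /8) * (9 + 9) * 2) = -1038483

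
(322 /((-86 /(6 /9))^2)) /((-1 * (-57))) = 322 /948537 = 0.00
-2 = -2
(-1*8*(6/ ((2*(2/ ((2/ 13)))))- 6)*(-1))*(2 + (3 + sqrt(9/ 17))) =-3000/ 13- 1800*sqrt(17)/ 221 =-264.35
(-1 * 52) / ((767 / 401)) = -1604 / 59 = -27.19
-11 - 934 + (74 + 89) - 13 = -795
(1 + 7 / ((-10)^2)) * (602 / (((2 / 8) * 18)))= 32207 / 225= 143.14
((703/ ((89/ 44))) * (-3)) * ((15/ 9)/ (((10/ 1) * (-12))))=7733/ 534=14.48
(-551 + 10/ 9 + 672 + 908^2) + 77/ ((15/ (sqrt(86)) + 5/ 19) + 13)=4436403109661/ 5380119-138985 *sqrt(86)/ 1793373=824591.29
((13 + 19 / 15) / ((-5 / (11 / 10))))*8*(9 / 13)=-28248 / 1625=-17.38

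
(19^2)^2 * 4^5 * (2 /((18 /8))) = 1067589632 /9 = 118621070.22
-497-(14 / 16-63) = -3479 / 8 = -434.88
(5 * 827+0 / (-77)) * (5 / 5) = 4135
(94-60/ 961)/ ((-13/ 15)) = -1354110/ 12493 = -108.39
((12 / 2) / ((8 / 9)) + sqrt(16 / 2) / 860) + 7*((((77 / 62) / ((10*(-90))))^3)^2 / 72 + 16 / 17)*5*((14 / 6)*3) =sqrt(2) / 430 + 1753817163731298805191215842614137 / 7389526434954353971200000000000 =237.34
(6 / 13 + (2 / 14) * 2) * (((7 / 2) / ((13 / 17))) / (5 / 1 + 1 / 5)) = 1445 / 2197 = 0.66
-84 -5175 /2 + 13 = -5317 /2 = -2658.50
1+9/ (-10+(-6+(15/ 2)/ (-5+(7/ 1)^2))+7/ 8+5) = 7/ 73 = 0.10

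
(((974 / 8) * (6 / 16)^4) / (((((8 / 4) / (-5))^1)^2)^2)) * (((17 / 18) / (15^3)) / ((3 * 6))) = 41395 / 28311552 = 0.00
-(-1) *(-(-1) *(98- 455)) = -357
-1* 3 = -3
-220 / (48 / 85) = -4675 / 12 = -389.58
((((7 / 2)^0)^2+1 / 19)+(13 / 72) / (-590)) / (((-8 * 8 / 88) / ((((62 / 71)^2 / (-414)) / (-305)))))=-8978510563 / 1027507457476800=-0.00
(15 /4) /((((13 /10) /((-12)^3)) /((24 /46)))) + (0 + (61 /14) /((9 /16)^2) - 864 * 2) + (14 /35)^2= -18287262668 /4238325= -4314.74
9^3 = 729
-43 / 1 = -43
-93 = -93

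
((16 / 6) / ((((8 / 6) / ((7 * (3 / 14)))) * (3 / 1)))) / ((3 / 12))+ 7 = 11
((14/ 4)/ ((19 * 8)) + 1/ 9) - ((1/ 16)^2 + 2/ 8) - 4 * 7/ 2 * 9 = -5521019/ 43776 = -126.12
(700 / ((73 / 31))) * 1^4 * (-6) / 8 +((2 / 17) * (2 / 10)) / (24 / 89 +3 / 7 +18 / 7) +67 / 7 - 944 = -1157.37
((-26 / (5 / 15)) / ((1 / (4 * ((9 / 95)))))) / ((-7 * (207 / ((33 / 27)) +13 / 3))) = 23166 / 952945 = 0.02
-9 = -9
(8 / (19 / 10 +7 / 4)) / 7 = 0.31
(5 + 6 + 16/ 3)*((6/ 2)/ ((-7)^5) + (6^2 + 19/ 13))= 8184970/ 13377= 611.87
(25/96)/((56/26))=325/2688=0.12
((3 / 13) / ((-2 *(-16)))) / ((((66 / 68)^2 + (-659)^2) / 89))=77163 / 52211112200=0.00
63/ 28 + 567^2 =1285965/ 4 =321491.25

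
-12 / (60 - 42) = -2 / 3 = -0.67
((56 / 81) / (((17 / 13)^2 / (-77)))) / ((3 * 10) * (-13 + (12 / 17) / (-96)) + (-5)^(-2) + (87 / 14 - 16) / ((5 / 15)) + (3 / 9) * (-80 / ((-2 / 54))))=-510109600 / 4923464877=-0.10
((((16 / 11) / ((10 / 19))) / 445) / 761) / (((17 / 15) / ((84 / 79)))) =38304 / 5002802585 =0.00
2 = 2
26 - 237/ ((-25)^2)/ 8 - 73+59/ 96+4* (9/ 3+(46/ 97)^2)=-33.53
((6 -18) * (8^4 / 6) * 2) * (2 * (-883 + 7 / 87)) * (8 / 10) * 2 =46290411.99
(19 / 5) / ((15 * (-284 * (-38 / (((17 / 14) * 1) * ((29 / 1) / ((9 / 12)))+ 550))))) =1567 / 111825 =0.01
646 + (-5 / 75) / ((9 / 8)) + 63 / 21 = 87607 / 135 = 648.94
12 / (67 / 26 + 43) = 104 / 395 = 0.26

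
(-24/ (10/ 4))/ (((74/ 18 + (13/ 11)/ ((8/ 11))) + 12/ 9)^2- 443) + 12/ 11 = 11362092/ 10187155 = 1.12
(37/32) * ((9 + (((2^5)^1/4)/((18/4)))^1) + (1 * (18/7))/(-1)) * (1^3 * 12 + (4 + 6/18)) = 133903/864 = 154.98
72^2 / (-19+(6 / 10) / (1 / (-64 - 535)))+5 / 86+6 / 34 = -216547 / 16082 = -13.47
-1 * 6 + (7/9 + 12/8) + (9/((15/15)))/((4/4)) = 5.28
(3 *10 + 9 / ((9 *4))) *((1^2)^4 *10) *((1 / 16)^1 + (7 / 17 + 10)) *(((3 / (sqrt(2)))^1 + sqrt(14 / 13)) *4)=1723645 *sqrt(182) / 1768 + 5170935 *sqrt(2) / 272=40037.60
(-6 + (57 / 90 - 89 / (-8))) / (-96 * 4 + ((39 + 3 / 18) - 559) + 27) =-691 / 105220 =-0.01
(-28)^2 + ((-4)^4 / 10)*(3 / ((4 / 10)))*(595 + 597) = 229648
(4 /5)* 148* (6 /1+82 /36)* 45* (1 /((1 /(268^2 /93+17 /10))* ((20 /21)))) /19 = 27778612211 /14725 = 1886493.19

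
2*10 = 20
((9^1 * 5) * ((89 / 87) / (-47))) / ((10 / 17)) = -4539 / 2726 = -1.67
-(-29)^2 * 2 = -1682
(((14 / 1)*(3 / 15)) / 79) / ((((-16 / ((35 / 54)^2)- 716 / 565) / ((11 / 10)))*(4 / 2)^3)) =-426349 / 3442850336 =-0.00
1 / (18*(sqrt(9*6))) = sqrt(6) / 324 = 0.01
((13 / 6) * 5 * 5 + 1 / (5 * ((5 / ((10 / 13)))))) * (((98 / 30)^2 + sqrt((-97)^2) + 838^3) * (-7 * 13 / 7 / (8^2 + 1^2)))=-6378827698.72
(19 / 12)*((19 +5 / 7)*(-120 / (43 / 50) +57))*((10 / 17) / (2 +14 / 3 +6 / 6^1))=-144495 / 731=-197.67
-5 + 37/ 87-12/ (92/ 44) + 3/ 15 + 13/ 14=-1286581/ 140070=-9.19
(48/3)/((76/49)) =196/19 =10.32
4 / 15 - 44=-656 / 15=-43.73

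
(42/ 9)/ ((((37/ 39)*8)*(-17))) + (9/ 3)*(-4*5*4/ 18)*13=-1308593/ 7548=-173.37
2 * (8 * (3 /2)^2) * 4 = 144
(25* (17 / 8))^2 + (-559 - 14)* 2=1676.27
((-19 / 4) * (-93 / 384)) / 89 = 589 / 45568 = 0.01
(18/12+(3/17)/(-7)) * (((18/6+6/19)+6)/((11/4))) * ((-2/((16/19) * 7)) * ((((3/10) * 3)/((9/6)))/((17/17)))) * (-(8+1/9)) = 1511757/183260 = 8.25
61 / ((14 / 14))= 61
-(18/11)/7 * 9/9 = -18/77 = -0.23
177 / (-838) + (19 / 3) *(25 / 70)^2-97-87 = -45185461 / 246372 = -183.40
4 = 4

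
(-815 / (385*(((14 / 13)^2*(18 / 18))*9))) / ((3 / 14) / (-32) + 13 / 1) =-440752 / 28237671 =-0.02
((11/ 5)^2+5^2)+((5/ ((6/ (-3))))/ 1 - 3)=24.34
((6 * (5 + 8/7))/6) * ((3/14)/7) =129/686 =0.19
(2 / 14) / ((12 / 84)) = 1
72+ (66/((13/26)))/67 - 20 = 3616/67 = 53.97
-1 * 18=-18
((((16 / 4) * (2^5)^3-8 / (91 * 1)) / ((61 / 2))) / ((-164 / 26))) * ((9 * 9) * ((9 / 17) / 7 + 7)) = -813482355888 / 2083333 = -390471.59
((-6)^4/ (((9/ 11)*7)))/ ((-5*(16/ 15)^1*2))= -297/ 14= -21.21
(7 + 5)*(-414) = -4968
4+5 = 9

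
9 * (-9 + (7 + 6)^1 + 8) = 108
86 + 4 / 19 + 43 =2455 / 19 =129.21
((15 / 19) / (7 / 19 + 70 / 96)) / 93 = 240 / 31031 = 0.01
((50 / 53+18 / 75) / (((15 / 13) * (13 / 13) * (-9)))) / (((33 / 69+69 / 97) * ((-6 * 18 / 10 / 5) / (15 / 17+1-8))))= -1182394304 / 4358060415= -0.27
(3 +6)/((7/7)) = 9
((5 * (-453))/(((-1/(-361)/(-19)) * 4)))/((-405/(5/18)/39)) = -67321085/648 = -103890.56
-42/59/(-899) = 0.00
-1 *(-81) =81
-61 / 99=-0.62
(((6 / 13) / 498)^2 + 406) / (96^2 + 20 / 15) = 1418045541 / 32193592132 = 0.04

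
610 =610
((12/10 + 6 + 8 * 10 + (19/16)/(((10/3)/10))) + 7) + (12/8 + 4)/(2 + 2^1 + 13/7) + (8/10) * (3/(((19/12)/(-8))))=5395367/62320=86.58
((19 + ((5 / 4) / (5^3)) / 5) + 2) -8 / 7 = 69507 / 3500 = 19.86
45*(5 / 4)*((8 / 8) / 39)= 75 / 52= 1.44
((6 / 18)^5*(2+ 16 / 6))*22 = 308 / 729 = 0.42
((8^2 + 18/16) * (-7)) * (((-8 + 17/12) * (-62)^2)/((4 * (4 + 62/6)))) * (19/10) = 382315.06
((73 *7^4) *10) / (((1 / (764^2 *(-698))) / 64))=-45702202884853760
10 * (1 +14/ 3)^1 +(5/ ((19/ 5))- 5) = 3020/ 57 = 52.98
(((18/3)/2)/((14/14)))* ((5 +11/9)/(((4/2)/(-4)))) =-112/3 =-37.33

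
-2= -2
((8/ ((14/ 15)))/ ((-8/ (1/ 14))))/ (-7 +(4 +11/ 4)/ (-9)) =15/ 1519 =0.01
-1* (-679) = 679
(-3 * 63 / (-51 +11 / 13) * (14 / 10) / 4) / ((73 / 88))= 189189 / 118990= 1.59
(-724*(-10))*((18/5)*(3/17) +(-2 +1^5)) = -44888/17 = -2640.47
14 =14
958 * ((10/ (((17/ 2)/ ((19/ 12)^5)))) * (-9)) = -5930257105/ 58752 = -100937.11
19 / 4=4.75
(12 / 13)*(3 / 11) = 36 / 143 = 0.25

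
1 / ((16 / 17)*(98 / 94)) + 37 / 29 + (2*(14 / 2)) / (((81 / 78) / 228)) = 629438315 / 204624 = 3076.07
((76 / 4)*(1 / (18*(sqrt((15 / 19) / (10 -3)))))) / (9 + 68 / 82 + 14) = 779*sqrt(1995) / 263790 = 0.13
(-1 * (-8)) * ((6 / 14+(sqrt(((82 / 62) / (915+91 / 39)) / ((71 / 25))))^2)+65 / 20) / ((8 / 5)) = 18.40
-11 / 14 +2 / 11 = -93 / 154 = -0.60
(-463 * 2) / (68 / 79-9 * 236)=0.44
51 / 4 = 12.75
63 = 63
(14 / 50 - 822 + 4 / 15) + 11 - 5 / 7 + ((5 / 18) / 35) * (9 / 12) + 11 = -480097 / 600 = -800.16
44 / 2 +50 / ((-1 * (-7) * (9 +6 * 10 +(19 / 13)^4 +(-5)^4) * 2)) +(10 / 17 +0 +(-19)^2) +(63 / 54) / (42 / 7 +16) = 24047000768867 / 62680119348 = 383.65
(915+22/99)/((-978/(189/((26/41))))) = -2364019/8476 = -278.91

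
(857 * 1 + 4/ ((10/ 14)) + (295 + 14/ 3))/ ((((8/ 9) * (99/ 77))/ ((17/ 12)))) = 1440.73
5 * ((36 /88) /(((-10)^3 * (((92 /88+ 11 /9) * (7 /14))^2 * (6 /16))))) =-21384 /5040025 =-0.00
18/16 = 9/8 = 1.12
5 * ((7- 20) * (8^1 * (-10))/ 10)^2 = 54080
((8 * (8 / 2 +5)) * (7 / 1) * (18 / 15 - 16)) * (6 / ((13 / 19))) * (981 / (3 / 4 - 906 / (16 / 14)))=57930012 / 715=81021.00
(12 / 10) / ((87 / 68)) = 136 / 145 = 0.94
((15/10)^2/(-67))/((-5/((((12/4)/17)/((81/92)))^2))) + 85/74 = 666727859/580309110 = 1.15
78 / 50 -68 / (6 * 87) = 9329 / 6525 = 1.43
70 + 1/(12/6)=70.50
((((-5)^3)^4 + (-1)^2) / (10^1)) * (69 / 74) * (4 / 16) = 8422851597 / 1480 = 5691115.94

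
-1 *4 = -4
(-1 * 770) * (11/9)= -941.11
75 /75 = 1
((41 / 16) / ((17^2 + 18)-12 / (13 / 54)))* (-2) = -533 / 26744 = -0.02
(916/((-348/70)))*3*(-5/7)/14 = 5725/203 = 28.20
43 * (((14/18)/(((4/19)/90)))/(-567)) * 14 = -28595/81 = -353.02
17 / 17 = 1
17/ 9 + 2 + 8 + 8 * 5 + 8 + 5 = 584/ 9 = 64.89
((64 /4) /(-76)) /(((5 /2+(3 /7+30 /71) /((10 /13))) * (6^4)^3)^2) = -6175225 /1807729719508634715411185664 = -0.00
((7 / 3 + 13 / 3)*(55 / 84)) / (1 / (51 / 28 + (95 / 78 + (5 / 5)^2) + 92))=28840625 / 68796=419.22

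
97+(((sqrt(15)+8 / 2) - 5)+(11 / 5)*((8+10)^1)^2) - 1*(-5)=sqrt(15)+4069 / 5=817.67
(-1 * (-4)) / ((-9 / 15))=-6.67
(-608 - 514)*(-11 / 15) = 4114 / 5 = 822.80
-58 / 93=-0.62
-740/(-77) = 740/77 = 9.61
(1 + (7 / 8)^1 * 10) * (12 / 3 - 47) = -419.25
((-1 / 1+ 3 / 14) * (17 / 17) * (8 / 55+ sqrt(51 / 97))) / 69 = -11 * sqrt(4947) / 93702- 4 / 2415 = -0.01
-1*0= 0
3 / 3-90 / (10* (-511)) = 520 / 511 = 1.02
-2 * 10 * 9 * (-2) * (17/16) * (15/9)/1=1275/2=637.50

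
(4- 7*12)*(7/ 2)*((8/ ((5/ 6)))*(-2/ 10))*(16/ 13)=43008/ 65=661.66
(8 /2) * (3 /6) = 2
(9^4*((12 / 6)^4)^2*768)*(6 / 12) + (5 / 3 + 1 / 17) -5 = 644972540.73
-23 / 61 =-0.38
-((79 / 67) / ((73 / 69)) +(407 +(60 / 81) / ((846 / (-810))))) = -407.41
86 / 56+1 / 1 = 71 / 28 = 2.54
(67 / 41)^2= 4489 / 1681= 2.67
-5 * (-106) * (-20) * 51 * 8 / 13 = -4324800 / 13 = -332676.92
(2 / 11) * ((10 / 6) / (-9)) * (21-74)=530 / 297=1.78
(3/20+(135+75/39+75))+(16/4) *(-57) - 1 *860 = -227741/260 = -875.93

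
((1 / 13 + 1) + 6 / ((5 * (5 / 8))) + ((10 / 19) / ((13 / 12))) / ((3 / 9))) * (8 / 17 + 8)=232992 / 6175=37.73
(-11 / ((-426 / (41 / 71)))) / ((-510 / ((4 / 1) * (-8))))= 3608 / 3856365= 0.00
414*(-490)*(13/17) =-2637180/17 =-155128.24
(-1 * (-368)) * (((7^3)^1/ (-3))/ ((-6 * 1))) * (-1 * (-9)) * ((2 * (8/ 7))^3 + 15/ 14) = 821284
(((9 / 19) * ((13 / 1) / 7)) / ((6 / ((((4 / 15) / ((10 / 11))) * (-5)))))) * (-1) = 143 / 665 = 0.22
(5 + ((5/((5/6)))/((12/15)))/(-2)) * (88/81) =110/81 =1.36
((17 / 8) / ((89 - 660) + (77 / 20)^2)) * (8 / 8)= -850 / 222471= -0.00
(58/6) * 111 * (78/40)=41847/20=2092.35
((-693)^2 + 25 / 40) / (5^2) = 3841997 / 200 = 19209.98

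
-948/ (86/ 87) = -41238/ 43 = -959.02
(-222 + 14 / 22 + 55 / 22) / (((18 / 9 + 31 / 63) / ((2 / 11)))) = -303345 / 18997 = -15.97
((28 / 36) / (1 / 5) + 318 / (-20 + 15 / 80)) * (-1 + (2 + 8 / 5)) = -451061 / 14265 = -31.62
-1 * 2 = -2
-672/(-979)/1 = 672/979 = 0.69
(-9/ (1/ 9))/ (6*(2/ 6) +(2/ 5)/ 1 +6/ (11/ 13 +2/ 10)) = -4590/ 461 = -9.96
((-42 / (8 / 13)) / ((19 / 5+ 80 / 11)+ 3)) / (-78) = 0.06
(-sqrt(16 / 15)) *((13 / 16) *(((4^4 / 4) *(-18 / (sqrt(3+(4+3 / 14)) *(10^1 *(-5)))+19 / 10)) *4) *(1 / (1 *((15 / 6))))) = -15808 *sqrt(15) / 375 - 4992 *sqrt(21210) / 63125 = -174.78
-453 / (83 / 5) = -2265 / 83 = -27.29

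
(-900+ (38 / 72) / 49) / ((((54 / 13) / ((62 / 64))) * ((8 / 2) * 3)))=-639795143 / 36578304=-17.49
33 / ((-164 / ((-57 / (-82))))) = -1881 / 13448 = -0.14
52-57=-5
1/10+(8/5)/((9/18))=33/10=3.30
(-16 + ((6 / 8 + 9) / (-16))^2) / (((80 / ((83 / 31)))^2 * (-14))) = 406451 / 325058560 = 0.00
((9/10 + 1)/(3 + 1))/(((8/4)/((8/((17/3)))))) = 57/170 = 0.34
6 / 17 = 0.35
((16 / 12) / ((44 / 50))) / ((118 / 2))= 50 / 1947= 0.03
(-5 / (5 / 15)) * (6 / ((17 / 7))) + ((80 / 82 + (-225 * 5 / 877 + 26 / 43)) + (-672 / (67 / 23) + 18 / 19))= -8917175823149 / 33460253791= -266.50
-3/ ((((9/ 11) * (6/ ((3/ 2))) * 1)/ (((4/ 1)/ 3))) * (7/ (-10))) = 110/ 63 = 1.75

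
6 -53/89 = 481/89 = 5.40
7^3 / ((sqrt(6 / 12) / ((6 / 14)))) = 207.89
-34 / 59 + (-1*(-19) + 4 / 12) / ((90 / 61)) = 99781 / 7965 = 12.53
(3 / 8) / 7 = 3 / 56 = 0.05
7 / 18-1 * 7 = -6.61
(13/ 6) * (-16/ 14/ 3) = -52/ 63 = -0.83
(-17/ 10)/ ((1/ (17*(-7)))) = 202.30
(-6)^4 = 1296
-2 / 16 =-1 / 8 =-0.12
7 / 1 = 7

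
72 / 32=9 / 4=2.25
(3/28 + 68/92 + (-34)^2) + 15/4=186856/161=1160.60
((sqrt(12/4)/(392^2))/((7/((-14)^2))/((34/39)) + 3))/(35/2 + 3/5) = 0.00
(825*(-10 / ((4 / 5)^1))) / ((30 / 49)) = -67375 / 4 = -16843.75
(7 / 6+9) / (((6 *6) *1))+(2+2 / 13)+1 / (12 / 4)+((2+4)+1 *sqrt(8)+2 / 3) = 2 *sqrt(2)+26497 / 2808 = 12.26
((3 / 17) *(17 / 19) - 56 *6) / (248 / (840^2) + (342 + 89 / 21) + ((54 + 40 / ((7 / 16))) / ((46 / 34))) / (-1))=-12944496600 / 9202150547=-1.41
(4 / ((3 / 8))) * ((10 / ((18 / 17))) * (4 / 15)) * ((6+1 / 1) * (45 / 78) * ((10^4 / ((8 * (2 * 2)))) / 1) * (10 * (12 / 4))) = 119000000 / 117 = 1017094.02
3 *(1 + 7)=24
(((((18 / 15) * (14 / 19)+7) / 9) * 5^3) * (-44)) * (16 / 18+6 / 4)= -17713850 / 1539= -11509.97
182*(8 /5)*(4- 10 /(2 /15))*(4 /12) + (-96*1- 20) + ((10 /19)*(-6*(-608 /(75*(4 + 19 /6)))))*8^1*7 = -4390964 /645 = -6807.70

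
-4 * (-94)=376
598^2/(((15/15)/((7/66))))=1251614/33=37927.70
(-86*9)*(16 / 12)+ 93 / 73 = -75243 / 73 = -1030.73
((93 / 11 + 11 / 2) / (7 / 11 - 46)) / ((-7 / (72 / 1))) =3.16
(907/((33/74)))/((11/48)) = 1073888/121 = 8875.11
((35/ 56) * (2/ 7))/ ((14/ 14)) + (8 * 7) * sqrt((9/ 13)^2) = 14177/ 364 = 38.95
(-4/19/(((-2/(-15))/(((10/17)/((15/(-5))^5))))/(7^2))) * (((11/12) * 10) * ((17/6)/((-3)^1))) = -67375/41553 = -1.62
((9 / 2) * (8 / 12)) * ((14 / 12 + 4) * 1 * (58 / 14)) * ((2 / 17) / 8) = 899 / 952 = 0.94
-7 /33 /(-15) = 7 /495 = 0.01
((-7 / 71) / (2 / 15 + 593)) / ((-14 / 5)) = 0.00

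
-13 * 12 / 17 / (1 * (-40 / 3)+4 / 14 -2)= 819 / 1343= 0.61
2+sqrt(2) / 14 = 2.10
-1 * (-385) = 385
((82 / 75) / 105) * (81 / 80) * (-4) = -369 / 8750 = -0.04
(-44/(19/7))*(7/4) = -28.37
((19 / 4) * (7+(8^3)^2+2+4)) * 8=9961966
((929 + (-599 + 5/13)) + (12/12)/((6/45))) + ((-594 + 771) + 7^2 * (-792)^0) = 14661/26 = 563.88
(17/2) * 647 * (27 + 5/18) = 150014.14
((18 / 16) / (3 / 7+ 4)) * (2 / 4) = 63 / 496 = 0.13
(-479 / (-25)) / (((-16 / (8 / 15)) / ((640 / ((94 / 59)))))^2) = 3435.27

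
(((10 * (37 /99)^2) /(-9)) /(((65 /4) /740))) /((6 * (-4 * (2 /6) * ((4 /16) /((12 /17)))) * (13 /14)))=226925440 /84474819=2.69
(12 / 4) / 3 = 1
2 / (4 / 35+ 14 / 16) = 560 / 277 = 2.02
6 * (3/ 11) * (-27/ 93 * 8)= -1296/ 341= -3.80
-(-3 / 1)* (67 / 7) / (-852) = -67 / 1988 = -0.03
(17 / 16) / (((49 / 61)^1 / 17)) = 17629 / 784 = 22.49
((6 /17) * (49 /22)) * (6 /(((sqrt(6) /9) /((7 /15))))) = 3087 * sqrt(6) /935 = 8.09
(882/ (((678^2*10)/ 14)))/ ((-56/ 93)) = -4557/ 1021520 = -0.00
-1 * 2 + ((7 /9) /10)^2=-16151 /8100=-1.99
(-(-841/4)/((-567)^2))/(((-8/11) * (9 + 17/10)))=-46255/550389168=-0.00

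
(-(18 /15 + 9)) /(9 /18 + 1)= -34 /5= -6.80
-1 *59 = -59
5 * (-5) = -25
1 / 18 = 0.06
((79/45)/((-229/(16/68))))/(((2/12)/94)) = -59408/58395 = -1.02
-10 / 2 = -5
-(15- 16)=1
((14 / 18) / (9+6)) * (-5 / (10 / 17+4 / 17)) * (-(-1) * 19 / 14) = -323 / 756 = -0.43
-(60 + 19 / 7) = -439 / 7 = -62.71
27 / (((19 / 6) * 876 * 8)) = 27 / 22192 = 0.00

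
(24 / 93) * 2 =16 / 31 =0.52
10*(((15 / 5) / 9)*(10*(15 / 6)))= 250 / 3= 83.33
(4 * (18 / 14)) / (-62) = -18 / 217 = -0.08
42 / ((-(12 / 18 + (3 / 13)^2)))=-21294 / 365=-58.34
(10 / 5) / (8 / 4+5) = 2 / 7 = 0.29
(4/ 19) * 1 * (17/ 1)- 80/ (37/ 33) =-47644/ 703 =-67.77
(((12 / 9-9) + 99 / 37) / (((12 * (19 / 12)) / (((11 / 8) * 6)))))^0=1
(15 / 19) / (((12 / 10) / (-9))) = -225 / 38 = -5.92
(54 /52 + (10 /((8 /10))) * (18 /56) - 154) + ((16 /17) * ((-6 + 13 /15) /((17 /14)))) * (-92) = 685153663 /3155880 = 217.10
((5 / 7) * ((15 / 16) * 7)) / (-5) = -15 / 16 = -0.94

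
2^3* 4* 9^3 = 23328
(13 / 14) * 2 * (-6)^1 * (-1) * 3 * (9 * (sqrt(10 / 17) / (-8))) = -1053 * sqrt(170) / 476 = -28.84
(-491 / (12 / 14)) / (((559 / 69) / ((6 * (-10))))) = 4242.45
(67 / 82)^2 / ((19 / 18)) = 40401 / 63878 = 0.63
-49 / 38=-1.29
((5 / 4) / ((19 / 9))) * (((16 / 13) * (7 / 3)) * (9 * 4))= 15120 / 247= 61.21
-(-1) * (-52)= -52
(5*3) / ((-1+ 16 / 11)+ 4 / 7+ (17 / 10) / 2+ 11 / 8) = 46200 / 10013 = 4.61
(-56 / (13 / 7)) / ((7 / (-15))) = 840 / 13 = 64.62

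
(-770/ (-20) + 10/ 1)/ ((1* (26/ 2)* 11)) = 97/ 286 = 0.34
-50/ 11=-4.55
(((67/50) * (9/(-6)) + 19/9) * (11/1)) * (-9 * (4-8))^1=1001/25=40.04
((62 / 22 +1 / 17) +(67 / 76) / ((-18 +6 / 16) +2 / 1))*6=7516152 / 444125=16.92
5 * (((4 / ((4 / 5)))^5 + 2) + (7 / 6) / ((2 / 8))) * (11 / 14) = 12302.98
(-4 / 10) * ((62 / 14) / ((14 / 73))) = -2263 / 245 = -9.24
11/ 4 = 2.75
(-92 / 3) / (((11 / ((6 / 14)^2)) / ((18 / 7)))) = -4968 / 3773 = -1.32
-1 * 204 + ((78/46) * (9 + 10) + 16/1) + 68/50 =-88793/575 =-154.42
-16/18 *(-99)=88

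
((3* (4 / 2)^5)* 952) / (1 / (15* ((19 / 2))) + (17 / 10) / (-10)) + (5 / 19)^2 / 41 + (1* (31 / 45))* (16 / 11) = -3816616445367641 / 6806313855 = -560746.47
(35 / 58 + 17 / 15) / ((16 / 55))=16621 / 2784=5.97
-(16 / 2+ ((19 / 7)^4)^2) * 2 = -34059362898 / 5764801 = -5908.16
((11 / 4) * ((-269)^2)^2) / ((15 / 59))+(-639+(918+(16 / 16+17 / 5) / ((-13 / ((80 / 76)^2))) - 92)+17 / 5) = 15947931899493229 / 281580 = 56637303428.84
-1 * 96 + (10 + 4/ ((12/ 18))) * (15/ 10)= -72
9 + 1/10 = 91/10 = 9.10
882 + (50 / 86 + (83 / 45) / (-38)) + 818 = 1700.53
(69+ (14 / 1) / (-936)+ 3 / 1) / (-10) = -33689 / 4680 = -7.20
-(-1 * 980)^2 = -960400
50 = 50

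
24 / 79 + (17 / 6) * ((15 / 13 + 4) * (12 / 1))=180274 / 1027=175.53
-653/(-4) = 653/4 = 163.25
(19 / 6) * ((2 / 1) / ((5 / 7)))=133 / 15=8.87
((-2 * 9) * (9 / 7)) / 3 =-54 / 7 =-7.71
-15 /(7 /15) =-225 /7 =-32.14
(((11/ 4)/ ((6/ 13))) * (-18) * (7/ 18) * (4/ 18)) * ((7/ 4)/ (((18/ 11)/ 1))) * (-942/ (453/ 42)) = 84707623/ 97848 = 865.71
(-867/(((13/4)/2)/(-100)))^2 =481080960000/169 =2846632899.41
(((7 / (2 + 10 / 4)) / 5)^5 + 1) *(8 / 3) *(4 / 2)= 2961055184 / 553584375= 5.35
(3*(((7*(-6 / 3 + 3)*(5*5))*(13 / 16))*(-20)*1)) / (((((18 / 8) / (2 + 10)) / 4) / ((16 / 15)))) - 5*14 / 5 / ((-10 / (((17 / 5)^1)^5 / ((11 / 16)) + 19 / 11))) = -193205.68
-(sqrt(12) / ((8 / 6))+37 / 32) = -3 * sqrt(3) / 2 -37 / 32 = -3.75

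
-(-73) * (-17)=-1241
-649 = -649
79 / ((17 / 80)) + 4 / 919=5808148 / 15623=371.77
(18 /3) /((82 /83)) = 249 /41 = 6.07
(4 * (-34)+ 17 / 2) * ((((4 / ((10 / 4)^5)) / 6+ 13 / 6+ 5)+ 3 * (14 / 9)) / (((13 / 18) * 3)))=-11322153 / 16250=-696.75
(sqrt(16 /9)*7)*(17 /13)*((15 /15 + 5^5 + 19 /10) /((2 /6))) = 7444402 /65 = 114529.26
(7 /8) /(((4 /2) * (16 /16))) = 7 /16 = 0.44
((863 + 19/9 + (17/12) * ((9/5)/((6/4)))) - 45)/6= 73963/540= 136.97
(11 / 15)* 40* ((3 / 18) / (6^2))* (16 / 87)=176 / 7047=0.02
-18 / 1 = -18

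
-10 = -10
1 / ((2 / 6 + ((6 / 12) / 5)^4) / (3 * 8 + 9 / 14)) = 5175000 / 70021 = 73.91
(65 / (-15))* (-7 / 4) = 91 / 12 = 7.58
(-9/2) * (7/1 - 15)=36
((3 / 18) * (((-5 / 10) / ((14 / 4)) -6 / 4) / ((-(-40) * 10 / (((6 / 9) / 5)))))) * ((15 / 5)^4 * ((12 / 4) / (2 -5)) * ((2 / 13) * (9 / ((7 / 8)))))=1863 / 159250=0.01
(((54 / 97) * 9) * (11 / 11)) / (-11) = -0.46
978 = 978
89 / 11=8.09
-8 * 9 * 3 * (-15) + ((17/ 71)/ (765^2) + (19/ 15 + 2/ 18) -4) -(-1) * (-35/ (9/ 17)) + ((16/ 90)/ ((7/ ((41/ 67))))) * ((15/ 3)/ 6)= 3635295147214/ 1146318075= 3171.28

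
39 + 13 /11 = 442 /11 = 40.18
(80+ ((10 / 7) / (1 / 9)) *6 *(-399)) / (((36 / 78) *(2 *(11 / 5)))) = -498875 / 33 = -15117.42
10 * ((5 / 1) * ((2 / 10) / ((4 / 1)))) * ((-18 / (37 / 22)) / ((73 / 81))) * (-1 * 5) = 400950 / 2701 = 148.45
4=4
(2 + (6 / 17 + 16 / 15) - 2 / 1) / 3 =362 / 765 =0.47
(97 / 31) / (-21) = -0.15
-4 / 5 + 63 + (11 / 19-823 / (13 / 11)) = -782503 / 1235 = -633.61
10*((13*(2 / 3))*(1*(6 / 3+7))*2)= 1560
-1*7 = -7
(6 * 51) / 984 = 51 / 164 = 0.31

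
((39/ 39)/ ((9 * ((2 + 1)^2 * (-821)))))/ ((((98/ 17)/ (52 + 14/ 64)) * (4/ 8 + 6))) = -0.00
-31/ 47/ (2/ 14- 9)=7/ 94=0.07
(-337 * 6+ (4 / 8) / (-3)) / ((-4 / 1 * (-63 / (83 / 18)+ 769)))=1007039 / 1504632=0.67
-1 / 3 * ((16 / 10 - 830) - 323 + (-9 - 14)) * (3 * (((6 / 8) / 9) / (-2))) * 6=-1468 / 5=-293.60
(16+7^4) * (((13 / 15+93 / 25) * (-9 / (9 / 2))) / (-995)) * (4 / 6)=3325792 / 223875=14.86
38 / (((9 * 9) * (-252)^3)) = -19 / 648121824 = -0.00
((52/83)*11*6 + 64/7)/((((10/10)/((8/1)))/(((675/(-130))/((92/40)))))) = -158414400/173719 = -911.90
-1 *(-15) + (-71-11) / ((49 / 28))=-223 / 7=-31.86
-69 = -69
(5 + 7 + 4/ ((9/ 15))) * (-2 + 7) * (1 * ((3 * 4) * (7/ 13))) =7840/ 13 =603.08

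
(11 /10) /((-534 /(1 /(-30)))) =11 /160200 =0.00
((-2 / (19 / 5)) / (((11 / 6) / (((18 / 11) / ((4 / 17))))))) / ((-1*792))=255 / 101156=0.00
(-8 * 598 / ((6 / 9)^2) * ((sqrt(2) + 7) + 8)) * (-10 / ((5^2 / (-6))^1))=-387504-129168 * sqrt(2) / 5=-424038.23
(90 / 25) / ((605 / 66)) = 108 / 275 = 0.39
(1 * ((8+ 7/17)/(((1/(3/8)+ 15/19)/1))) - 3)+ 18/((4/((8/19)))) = 1.33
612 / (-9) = -68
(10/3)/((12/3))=0.83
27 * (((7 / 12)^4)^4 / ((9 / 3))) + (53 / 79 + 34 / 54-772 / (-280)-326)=-18286411097375230883251 / 56800552871641743360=-321.94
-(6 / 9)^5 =-32 / 243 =-0.13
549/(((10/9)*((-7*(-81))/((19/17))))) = 1159/1190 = 0.97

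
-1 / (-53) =1 / 53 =0.02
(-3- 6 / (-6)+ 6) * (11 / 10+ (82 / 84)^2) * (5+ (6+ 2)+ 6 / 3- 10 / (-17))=959671 / 7497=128.01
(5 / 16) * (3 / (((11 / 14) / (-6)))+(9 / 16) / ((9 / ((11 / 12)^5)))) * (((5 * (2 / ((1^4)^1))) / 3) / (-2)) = 25037976575 / 2102132736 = 11.91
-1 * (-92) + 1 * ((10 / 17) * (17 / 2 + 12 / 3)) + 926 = 17431 / 17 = 1025.35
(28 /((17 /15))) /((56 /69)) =1035 /34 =30.44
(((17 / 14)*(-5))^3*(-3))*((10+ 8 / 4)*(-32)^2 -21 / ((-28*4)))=362231191125 / 43904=8250528.22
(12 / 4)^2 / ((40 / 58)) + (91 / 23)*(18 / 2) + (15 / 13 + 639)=4119099 / 5980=688.81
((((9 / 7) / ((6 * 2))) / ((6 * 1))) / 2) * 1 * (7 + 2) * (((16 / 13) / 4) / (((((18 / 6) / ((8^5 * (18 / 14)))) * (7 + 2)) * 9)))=8192 / 1911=4.29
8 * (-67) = -536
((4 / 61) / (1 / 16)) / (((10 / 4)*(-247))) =-128 / 75335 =-0.00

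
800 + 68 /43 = 34468 /43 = 801.58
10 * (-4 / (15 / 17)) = -136 / 3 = -45.33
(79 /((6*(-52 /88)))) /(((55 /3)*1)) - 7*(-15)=6746 /65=103.78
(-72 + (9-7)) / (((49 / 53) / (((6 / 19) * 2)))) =-47.82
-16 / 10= -8 / 5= -1.60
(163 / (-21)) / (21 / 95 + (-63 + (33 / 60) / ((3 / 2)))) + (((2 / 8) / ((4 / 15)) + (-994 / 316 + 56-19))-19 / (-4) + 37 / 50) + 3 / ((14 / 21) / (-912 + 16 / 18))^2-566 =5290747036393087 / 944302800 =5602807.74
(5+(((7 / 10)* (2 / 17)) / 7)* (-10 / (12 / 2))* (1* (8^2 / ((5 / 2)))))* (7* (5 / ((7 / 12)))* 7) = 32116 / 17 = 1889.18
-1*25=-25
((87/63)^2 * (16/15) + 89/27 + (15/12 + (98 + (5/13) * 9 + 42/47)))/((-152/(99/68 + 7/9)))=-2407517543183/1503924589440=-1.60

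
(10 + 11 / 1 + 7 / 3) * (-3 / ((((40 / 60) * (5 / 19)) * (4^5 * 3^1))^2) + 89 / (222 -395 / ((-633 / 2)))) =492267463831 / 52921630720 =9.30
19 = 19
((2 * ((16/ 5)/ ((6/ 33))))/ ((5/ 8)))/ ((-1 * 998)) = -704/ 12475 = -0.06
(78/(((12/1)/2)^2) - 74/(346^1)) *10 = 10135/519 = 19.53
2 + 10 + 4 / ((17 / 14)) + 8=396 / 17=23.29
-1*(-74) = 74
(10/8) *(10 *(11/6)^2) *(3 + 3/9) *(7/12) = 105875/1296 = 81.69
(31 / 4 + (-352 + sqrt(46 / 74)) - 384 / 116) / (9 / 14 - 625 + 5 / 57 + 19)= 16086483 / 28014290 - 798 * sqrt(851) / 17871185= 0.57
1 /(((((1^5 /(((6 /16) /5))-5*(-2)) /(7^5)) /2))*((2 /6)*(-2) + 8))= 21609 /110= 196.45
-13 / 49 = -0.27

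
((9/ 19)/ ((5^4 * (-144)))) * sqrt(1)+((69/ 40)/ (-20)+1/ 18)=-104993/ 3420000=-0.03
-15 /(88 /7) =-105 /88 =-1.19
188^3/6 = 3322336/3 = 1107445.33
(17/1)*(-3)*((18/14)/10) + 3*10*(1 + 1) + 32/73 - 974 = -4701807/5110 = -920.12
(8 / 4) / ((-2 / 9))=-9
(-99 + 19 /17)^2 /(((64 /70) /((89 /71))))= 269534720 /20519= 13135.86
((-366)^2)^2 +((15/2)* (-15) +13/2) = 17944209830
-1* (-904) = 904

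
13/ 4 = 3.25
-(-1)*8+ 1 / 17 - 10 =-33 / 17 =-1.94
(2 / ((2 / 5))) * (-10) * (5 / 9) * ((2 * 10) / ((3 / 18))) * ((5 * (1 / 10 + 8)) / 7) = -135000 / 7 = -19285.71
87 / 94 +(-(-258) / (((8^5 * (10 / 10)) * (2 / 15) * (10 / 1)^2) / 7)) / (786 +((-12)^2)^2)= 204517582281 / 220972974080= 0.93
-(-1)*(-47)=-47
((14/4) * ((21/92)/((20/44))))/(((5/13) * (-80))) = -0.06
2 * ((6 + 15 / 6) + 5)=27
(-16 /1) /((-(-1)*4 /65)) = -260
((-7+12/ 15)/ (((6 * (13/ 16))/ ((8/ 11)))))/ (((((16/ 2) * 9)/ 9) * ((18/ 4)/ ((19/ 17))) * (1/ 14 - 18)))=131936/ 82374435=0.00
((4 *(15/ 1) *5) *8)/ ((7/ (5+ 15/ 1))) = 48000/ 7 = 6857.14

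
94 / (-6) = -47 / 3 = -15.67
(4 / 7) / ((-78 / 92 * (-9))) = 184 / 2457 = 0.07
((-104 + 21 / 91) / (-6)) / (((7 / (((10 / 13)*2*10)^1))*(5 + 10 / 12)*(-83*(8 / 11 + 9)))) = -593560 / 73543561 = -0.01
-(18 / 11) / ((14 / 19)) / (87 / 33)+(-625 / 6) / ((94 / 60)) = -642412 / 9541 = -67.33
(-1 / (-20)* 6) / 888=1 / 2960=0.00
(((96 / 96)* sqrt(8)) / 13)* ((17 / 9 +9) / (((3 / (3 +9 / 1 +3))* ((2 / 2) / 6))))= 71.07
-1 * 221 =-221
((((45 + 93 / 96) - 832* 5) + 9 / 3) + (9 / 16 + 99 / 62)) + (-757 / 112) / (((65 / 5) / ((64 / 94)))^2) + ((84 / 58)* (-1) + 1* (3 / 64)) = -4110.29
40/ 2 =20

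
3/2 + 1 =5/2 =2.50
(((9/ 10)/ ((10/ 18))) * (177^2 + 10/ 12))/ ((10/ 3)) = 15226299/ 1000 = 15226.30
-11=-11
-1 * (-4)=4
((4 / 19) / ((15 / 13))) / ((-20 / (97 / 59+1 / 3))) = -182 / 10089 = -0.02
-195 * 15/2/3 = -975/2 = -487.50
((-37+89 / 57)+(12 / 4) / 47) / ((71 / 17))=-1611073 / 190209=-8.47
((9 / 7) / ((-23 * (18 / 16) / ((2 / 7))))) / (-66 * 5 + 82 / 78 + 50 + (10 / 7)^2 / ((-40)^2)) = 9984 / 196169231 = 0.00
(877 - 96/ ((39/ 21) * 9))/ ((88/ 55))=169895/ 312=544.54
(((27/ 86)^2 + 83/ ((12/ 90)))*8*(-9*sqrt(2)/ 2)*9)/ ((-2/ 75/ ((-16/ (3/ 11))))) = -820564489800*sqrt(2)/ 1849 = -627611373.87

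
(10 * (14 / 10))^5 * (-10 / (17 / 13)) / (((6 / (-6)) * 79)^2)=-69917120 / 106097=-658.99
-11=-11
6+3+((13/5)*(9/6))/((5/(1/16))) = 7239/800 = 9.05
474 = 474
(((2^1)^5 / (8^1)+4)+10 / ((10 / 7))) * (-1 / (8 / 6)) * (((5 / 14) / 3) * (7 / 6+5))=-925 / 112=-8.26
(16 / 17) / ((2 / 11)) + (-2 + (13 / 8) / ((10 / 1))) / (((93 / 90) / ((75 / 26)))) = 5149 / 109616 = 0.05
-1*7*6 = -42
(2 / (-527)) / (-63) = 2 / 33201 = 0.00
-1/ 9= -0.11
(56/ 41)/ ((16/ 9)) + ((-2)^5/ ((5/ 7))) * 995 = -3655169/ 82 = -44575.23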